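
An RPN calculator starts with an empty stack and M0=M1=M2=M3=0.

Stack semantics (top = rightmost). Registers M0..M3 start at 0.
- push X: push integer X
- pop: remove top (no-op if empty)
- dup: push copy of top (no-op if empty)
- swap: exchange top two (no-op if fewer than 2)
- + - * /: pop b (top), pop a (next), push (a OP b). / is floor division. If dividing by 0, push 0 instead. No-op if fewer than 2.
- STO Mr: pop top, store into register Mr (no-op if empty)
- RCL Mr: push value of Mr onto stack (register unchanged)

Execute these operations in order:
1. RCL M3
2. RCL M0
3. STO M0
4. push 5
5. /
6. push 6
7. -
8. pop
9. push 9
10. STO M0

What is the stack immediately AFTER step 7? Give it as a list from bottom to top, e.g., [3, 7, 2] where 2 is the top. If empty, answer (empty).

After op 1 (RCL M3): stack=[0] mem=[0,0,0,0]
After op 2 (RCL M0): stack=[0,0] mem=[0,0,0,0]
After op 3 (STO M0): stack=[0] mem=[0,0,0,0]
After op 4 (push 5): stack=[0,5] mem=[0,0,0,0]
After op 5 (/): stack=[0] mem=[0,0,0,0]
After op 6 (push 6): stack=[0,6] mem=[0,0,0,0]
After op 7 (-): stack=[-6] mem=[0,0,0,0]

[-6]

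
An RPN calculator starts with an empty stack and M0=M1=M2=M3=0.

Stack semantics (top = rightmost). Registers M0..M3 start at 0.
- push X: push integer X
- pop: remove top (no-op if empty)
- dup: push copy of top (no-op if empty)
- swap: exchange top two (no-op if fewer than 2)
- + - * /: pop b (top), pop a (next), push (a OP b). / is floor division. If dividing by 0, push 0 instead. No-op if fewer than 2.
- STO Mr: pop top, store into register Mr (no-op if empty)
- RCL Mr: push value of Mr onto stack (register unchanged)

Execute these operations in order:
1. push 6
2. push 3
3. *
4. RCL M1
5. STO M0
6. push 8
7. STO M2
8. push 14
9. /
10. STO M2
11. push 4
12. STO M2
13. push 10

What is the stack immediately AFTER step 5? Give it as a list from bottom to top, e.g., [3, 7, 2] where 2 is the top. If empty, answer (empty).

After op 1 (push 6): stack=[6] mem=[0,0,0,0]
After op 2 (push 3): stack=[6,3] mem=[0,0,0,0]
After op 3 (*): stack=[18] mem=[0,0,0,0]
After op 4 (RCL M1): stack=[18,0] mem=[0,0,0,0]
After op 5 (STO M0): stack=[18] mem=[0,0,0,0]

[18]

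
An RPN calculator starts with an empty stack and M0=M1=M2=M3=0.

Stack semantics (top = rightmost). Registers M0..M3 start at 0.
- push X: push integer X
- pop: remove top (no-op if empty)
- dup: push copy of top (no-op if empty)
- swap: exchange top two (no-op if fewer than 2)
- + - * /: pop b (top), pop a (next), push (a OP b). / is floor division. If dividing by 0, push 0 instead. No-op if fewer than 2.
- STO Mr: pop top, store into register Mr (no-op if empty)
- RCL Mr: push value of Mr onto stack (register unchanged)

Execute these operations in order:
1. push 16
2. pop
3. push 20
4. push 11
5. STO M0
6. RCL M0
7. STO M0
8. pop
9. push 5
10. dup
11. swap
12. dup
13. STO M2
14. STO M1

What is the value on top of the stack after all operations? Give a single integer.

After op 1 (push 16): stack=[16] mem=[0,0,0,0]
After op 2 (pop): stack=[empty] mem=[0,0,0,0]
After op 3 (push 20): stack=[20] mem=[0,0,0,0]
After op 4 (push 11): stack=[20,11] mem=[0,0,0,0]
After op 5 (STO M0): stack=[20] mem=[11,0,0,0]
After op 6 (RCL M0): stack=[20,11] mem=[11,0,0,0]
After op 7 (STO M0): stack=[20] mem=[11,0,0,0]
After op 8 (pop): stack=[empty] mem=[11,0,0,0]
After op 9 (push 5): stack=[5] mem=[11,0,0,0]
After op 10 (dup): stack=[5,5] mem=[11,0,0,0]
After op 11 (swap): stack=[5,5] mem=[11,0,0,0]
After op 12 (dup): stack=[5,5,5] mem=[11,0,0,0]
After op 13 (STO M2): stack=[5,5] mem=[11,0,5,0]
After op 14 (STO M1): stack=[5] mem=[11,5,5,0]

Answer: 5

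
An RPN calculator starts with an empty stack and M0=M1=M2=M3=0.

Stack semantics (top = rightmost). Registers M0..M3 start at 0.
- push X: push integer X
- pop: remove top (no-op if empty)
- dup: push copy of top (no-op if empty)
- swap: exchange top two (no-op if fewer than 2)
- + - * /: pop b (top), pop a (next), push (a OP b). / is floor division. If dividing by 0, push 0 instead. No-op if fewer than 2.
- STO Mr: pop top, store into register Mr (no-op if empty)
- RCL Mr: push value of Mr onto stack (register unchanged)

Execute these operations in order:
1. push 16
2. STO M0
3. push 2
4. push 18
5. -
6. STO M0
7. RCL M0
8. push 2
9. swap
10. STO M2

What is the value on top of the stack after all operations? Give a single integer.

Answer: 2

Derivation:
After op 1 (push 16): stack=[16] mem=[0,0,0,0]
After op 2 (STO M0): stack=[empty] mem=[16,0,0,0]
After op 3 (push 2): stack=[2] mem=[16,0,0,0]
After op 4 (push 18): stack=[2,18] mem=[16,0,0,0]
After op 5 (-): stack=[-16] mem=[16,0,0,0]
After op 6 (STO M0): stack=[empty] mem=[-16,0,0,0]
After op 7 (RCL M0): stack=[-16] mem=[-16,0,0,0]
After op 8 (push 2): stack=[-16,2] mem=[-16,0,0,0]
After op 9 (swap): stack=[2,-16] mem=[-16,0,0,0]
After op 10 (STO M2): stack=[2] mem=[-16,0,-16,0]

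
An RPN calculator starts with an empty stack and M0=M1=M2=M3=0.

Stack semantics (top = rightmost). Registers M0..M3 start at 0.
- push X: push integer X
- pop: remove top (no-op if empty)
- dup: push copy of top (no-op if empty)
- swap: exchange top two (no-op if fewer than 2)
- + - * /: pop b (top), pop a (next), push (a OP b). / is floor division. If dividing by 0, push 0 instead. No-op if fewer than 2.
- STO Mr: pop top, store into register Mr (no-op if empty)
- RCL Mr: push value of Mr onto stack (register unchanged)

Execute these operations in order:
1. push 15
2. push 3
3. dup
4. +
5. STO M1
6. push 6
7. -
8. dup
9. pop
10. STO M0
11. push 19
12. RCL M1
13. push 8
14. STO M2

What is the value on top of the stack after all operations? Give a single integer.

After op 1 (push 15): stack=[15] mem=[0,0,0,0]
After op 2 (push 3): stack=[15,3] mem=[0,0,0,0]
After op 3 (dup): stack=[15,3,3] mem=[0,0,0,0]
After op 4 (+): stack=[15,6] mem=[0,0,0,0]
After op 5 (STO M1): stack=[15] mem=[0,6,0,0]
After op 6 (push 6): stack=[15,6] mem=[0,6,0,0]
After op 7 (-): stack=[9] mem=[0,6,0,0]
After op 8 (dup): stack=[9,9] mem=[0,6,0,0]
After op 9 (pop): stack=[9] mem=[0,6,0,0]
After op 10 (STO M0): stack=[empty] mem=[9,6,0,0]
After op 11 (push 19): stack=[19] mem=[9,6,0,0]
After op 12 (RCL M1): stack=[19,6] mem=[9,6,0,0]
After op 13 (push 8): stack=[19,6,8] mem=[9,6,0,0]
After op 14 (STO M2): stack=[19,6] mem=[9,6,8,0]

Answer: 6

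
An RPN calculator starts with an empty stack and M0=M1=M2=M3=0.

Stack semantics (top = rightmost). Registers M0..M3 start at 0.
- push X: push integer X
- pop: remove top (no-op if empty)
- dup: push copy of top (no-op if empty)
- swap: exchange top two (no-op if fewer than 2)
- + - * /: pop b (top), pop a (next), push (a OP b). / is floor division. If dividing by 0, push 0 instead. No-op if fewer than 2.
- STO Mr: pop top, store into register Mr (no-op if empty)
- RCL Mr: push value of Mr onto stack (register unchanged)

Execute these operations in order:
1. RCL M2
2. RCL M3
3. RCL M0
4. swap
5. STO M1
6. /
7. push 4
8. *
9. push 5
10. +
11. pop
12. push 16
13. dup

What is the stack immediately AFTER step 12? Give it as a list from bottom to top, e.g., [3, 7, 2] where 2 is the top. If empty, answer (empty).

After op 1 (RCL M2): stack=[0] mem=[0,0,0,0]
After op 2 (RCL M3): stack=[0,0] mem=[0,0,0,0]
After op 3 (RCL M0): stack=[0,0,0] mem=[0,0,0,0]
After op 4 (swap): stack=[0,0,0] mem=[0,0,0,0]
After op 5 (STO M1): stack=[0,0] mem=[0,0,0,0]
After op 6 (/): stack=[0] mem=[0,0,0,0]
After op 7 (push 4): stack=[0,4] mem=[0,0,0,0]
After op 8 (*): stack=[0] mem=[0,0,0,0]
After op 9 (push 5): stack=[0,5] mem=[0,0,0,0]
After op 10 (+): stack=[5] mem=[0,0,0,0]
After op 11 (pop): stack=[empty] mem=[0,0,0,0]
After op 12 (push 16): stack=[16] mem=[0,0,0,0]

[16]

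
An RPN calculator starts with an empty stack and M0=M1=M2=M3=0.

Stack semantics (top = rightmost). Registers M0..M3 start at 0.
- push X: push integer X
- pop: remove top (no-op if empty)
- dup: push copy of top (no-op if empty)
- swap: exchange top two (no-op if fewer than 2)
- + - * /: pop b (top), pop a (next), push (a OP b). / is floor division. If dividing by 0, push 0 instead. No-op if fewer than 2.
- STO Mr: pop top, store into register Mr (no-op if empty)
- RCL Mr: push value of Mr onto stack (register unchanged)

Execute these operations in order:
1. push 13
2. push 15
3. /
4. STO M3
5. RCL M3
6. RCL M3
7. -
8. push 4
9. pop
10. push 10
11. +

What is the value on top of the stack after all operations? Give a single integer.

Answer: 10

Derivation:
After op 1 (push 13): stack=[13] mem=[0,0,0,0]
After op 2 (push 15): stack=[13,15] mem=[0,0,0,0]
After op 3 (/): stack=[0] mem=[0,0,0,0]
After op 4 (STO M3): stack=[empty] mem=[0,0,0,0]
After op 5 (RCL M3): stack=[0] mem=[0,0,0,0]
After op 6 (RCL M3): stack=[0,0] mem=[0,0,0,0]
After op 7 (-): stack=[0] mem=[0,0,0,0]
After op 8 (push 4): stack=[0,4] mem=[0,0,0,0]
After op 9 (pop): stack=[0] mem=[0,0,0,0]
After op 10 (push 10): stack=[0,10] mem=[0,0,0,0]
After op 11 (+): stack=[10] mem=[0,0,0,0]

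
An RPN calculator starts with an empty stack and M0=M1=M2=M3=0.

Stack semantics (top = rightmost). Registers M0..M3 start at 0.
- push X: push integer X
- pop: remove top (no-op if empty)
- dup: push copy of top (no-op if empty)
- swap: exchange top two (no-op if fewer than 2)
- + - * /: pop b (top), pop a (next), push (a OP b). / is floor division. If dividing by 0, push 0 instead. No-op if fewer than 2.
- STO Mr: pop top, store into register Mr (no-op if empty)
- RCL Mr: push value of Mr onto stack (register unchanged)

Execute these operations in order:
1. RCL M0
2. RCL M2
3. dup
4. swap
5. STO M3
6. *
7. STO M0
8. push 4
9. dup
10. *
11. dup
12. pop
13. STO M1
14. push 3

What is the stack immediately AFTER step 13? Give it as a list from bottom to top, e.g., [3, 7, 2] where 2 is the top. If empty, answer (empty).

After op 1 (RCL M0): stack=[0] mem=[0,0,0,0]
After op 2 (RCL M2): stack=[0,0] mem=[0,0,0,0]
After op 3 (dup): stack=[0,0,0] mem=[0,0,0,0]
After op 4 (swap): stack=[0,0,0] mem=[0,0,0,0]
After op 5 (STO M3): stack=[0,0] mem=[0,0,0,0]
After op 6 (*): stack=[0] mem=[0,0,0,0]
After op 7 (STO M0): stack=[empty] mem=[0,0,0,0]
After op 8 (push 4): stack=[4] mem=[0,0,0,0]
After op 9 (dup): stack=[4,4] mem=[0,0,0,0]
After op 10 (*): stack=[16] mem=[0,0,0,0]
After op 11 (dup): stack=[16,16] mem=[0,0,0,0]
After op 12 (pop): stack=[16] mem=[0,0,0,0]
After op 13 (STO M1): stack=[empty] mem=[0,16,0,0]

(empty)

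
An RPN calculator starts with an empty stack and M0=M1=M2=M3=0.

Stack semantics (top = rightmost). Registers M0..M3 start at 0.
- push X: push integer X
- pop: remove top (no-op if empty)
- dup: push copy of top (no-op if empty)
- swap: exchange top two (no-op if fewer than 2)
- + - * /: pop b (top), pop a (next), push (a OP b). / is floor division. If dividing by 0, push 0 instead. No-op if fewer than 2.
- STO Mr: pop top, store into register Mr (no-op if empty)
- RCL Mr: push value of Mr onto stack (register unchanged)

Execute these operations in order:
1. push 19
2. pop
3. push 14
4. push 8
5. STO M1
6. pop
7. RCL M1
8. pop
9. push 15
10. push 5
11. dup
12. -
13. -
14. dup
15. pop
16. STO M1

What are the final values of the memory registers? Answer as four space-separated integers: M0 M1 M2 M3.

Answer: 0 15 0 0

Derivation:
After op 1 (push 19): stack=[19] mem=[0,0,0,0]
After op 2 (pop): stack=[empty] mem=[0,0,0,0]
After op 3 (push 14): stack=[14] mem=[0,0,0,0]
After op 4 (push 8): stack=[14,8] mem=[0,0,0,0]
After op 5 (STO M1): stack=[14] mem=[0,8,0,0]
After op 6 (pop): stack=[empty] mem=[0,8,0,0]
After op 7 (RCL M1): stack=[8] mem=[0,8,0,0]
After op 8 (pop): stack=[empty] mem=[0,8,0,0]
After op 9 (push 15): stack=[15] mem=[0,8,0,0]
After op 10 (push 5): stack=[15,5] mem=[0,8,0,0]
After op 11 (dup): stack=[15,5,5] mem=[0,8,0,0]
After op 12 (-): stack=[15,0] mem=[0,8,0,0]
After op 13 (-): stack=[15] mem=[0,8,0,0]
After op 14 (dup): stack=[15,15] mem=[0,8,0,0]
After op 15 (pop): stack=[15] mem=[0,8,0,0]
After op 16 (STO M1): stack=[empty] mem=[0,15,0,0]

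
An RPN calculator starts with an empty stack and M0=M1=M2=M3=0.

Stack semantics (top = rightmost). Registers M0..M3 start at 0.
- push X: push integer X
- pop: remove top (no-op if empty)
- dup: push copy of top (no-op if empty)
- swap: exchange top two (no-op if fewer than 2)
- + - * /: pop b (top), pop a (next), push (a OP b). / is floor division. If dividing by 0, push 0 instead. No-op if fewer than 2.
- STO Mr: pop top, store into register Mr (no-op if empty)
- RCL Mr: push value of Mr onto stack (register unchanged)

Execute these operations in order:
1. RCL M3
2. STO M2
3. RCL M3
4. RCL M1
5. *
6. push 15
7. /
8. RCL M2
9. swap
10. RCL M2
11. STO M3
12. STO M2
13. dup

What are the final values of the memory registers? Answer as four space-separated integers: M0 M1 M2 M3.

After op 1 (RCL M3): stack=[0] mem=[0,0,0,0]
After op 2 (STO M2): stack=[empty] mem=[0,0,0,0]
After op 3 (RCL M3): stack=[0] mem=[0,0,0,0]
After op 4 (RCL M1): stack=[0,0] mem=[0,0,0,0]
After op 5 (*): stack=[0] mem=[0,0,0,0]
After op 6 (push 15): stack=[0,15] mem=[0,0,0,0]
After op 7 (/): stack=[0] mem=[0,0,0,0]
After op 8 (RCL M2): stack=[0,0] mem=[0,0,0,0]
After op 9 (swap): stack=[0,0] mem=[0,0,0,0]
After op 10 (RCL M2): stack=[0,0,0] mem=[0,0,0,0]
After op 11 (STO M3): stack=[0,0] mem=[0,0,0,0]
After op 12 (STO M2): stack=[0] mem=[0,0,0,0]
After op 13 (dup): stack=[0,0] mem=[0,0,0,0]

Answer: 0 0 0 0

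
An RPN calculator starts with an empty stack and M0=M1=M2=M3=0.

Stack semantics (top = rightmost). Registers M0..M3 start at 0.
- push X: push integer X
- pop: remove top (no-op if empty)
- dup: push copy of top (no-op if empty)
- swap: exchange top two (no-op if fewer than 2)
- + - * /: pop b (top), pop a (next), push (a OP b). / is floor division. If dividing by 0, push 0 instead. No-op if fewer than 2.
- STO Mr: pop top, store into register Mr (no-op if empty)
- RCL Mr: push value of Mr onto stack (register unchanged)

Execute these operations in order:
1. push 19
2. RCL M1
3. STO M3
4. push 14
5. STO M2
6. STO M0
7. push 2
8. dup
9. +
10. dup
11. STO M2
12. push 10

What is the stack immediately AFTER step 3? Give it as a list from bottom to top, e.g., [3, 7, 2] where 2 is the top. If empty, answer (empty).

After op 1 (push 19): stack=[19] mem=[0,0,0,0]
After op 2 (RCL M1): stack=[19,0] mem=[0,0,0,0]
After op 3 (STO M3): stack=[19] mem=[0,0,0,0]

[19]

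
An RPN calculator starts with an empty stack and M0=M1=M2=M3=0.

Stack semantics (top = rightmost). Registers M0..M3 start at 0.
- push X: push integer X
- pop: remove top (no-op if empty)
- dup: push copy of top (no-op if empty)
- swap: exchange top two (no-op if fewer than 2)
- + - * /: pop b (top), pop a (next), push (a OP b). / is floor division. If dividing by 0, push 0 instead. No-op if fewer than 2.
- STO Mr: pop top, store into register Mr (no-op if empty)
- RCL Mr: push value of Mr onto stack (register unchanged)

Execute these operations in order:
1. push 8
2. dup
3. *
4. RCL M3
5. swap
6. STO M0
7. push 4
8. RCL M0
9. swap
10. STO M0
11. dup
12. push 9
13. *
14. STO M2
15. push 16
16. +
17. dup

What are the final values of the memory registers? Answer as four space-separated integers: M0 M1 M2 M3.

Answer: 4 0 576 0

Derivation:
After op 1 (push 8): stack=[8] mem=[0,0,0,0]
After op 2 (dup): stack=[8,8] mem=[0,0,0,0]
After op 3 (*): stack=[64] mem=[0,0,0,0]
After op 4 (RCL M3): stack=[64,0] mem=[0,0,0,0]
After op 5 (swap): stack=[0,64] mem=[0,0,0,0]
After op 6 (STO M0): stack=[0] mem=[64,0,0,0]
After op 7 (push 4): stack=[0,4] mem=[64,0,0,0]
After op 8 (RCL M0): stack=[0,4,64] mem=[64,0,0,0]
After op 9 (swap): stack=[0,64,4] mem=[64,0,0,0]
After op 10 (STO M0): stack=[0,64] mem=[4,0,0,0]
After op 11 (dup): stack=[0,64,64] mem=[4,0,0,0]
After op 12 (push 9): stack=[0,64,64,9] mem=[4,0,0,0]
After op 13 (*): stack=[0,64,576] mem=[4,0,0,0]
After op 14 (STO M2): stack=[0,64] mem=[4,0,576,0]
After op 15 (push 16): stack=[0,64,16] mem=[4,0,576,0]
After op 16 (+): stack=[0,80] mem=[4,0,576,0]
After op 17 (dup): stack=[0,80,80] mem=[4,0,576,0]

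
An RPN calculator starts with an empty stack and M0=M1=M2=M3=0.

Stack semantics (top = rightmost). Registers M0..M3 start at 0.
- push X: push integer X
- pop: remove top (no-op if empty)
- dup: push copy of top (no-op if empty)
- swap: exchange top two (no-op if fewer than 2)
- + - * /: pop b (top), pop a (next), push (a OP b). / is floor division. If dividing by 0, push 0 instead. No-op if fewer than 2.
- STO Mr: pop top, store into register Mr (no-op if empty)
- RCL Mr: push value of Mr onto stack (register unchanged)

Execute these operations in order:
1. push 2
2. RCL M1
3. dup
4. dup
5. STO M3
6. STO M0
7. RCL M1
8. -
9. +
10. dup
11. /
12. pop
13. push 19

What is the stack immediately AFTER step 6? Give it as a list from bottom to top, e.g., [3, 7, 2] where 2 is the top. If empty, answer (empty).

After op 1 (push 2): stack=[2] mem=[0,0,0,0]
After op 2 (RCL M1): stack=[2,0] mem=[0,0,0,0]
After op 3 (dup): stack=[2,0,0] mem=[0,0,0,0]
After op 4 (dup): stack=[2,0,0,0] mem=[0,0,0,0]
After op 5 (STO M3): stack=[2,0,0] mem=[0,0,0,0]
After op 6 (STO M0): stack=[2,0] mem=[0,0,0,0]

[2, 0]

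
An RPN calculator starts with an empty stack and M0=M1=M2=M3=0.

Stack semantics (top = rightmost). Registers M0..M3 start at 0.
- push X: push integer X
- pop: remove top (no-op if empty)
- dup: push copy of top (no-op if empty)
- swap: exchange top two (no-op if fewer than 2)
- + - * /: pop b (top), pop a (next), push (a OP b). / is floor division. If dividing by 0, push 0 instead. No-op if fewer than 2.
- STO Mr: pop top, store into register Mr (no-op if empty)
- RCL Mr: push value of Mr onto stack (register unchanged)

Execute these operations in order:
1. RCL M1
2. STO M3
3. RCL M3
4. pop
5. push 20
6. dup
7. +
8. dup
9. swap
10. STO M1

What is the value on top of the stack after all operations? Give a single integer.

Answer: 40

Derivation:
After op 1 (RCL M1): stack=[0] mem=[0,0,0,0]
After op 2 (STO M3): stack=[empty] mem=[0,0,0,0]
After op 3 (RCL M3): stack=[0] mem=[0,0,0,0]
After op 4 (pop): stack=[empty] mem=[0,0,0,0]
After op 5 (push 20): stack=[20] mem=[0,0,0,0]
After op 6 (dup): stack=[20,20] mem=[0,0,0,0]
After op 7 (+): stack=[40] mem=[0,0,0,0]
After op 8 (dup): stack=[40,40] mem=[0,0,0,0]
After op 9 (swap): stack=[40,40] mem=[0,0,0,0]
After op 10 (STO M1): stack=[40] mem=[0,40,0,0]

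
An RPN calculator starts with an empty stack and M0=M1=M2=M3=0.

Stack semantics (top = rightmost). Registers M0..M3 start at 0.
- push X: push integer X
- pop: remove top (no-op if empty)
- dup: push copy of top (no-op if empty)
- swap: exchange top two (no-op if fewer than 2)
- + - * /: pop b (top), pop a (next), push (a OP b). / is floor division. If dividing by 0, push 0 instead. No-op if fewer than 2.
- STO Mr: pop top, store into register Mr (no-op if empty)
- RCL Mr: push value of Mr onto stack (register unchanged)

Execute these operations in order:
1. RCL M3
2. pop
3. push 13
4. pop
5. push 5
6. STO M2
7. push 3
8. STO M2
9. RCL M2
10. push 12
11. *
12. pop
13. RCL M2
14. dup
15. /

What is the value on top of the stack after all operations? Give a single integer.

After op 1 (RCL M3): stack=[0] mem=[0,0,0,0]
After op 2 (pop): stack=[empty] mem=[0,0,0,0]
After op 3 (push 13): stack=[13] mem=[0,0,0,0]
After op 4 (pop): stack=[empty] mem=[0,0,0,0]
After op 5 (push 5): stack=[5] mem=[0,0,0,0]
After op 6 (STO M2): stack=[empty] mem=[0,0,5,0]
After op 7 (push 3): stack=[3] mem=[0,0,5,0]
After op 8 (STO M2): stack=[empty] mem=[0,0,3,0]
After op 9 (RCL M2): stack=[3] mem=[0,0,3,0]
After op 10 (push 12): stack=[3,12] mem=[0,0,3,0]
After op 11 (*): stack=[36] mem=[0,0,3,0]
After op 12 (pop): stack=[empty] mem=[0,0,3,0]
After op 13 (RCL M2): stack=[3] mem=[0,0,3,0]
After op 14 (dup): stack=[3,3] mem=[0,0,3,0]
After op 15 (/): stack=[1] mem=[0,0,3,0]

Answer: 1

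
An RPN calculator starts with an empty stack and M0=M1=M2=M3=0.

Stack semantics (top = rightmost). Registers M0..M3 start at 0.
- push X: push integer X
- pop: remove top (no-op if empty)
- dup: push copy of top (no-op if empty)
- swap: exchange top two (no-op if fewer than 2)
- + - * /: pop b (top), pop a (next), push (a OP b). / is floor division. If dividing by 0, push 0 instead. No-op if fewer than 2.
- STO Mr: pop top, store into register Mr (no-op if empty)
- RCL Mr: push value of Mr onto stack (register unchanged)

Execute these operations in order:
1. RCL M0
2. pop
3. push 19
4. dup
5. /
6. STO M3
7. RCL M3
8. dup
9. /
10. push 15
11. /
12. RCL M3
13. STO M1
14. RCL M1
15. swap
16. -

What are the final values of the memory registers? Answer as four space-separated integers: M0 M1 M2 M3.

Answer: 0 1 0 1

Derivation:
After op 1 (RCL M0): stack=[0] mem=[0,0,0,0]
After op 2 (pop): stack=[empty] mem=[0,0,0,0]
After op 3 (push 19): stack=[19] mem=[0,0,0,0]
After op 4 (dup): stack=[19,19] mem=[0,0,0,0]
After op 5 (/): stack=[1] mem=[0,0,0,0]
After op 6 (STO M3): stack=[empty] mem=[0,0,0,1]
After op 7 (RCL M3): stack=[1] mem=[0,0,0,1]
After op 8 (dup): stack=[1,1] mem=[0,0,0,1]
After op 9 (/): stack=[1] mem=[0,0,0,1]
After op 10 (push 15): stack=[1,15] mem=[0,0,0,1]
After op 11 (/): stack=[0] mem=[0,0,0,1]
After op 12 (RCL M3): stack=[0,1] mem=[0,0,0,1]
After op 13 (STO M1): stack=[0] mem=[0,1,0,1]
After op 14 (RCL M1): stack=[0,1] mem=[0,1,0,1]
After op 15 (swap): stack=[1,0] mem=[0,1,0,1]
After op 16 (-): stack=[1] mem=[0,1,0,1]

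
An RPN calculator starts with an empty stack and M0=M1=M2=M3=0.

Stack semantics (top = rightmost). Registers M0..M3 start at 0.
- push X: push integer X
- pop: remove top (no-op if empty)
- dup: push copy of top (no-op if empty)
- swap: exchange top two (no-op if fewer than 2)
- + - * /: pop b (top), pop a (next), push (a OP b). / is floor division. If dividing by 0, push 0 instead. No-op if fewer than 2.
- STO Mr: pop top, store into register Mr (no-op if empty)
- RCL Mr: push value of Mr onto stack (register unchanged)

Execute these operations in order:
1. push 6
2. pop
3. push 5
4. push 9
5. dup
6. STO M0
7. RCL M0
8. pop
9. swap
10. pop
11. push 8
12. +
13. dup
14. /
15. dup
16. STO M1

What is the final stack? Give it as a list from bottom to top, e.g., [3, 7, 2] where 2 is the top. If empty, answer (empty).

Answer: [1]

Derivation:
After op 1 (push 6): stack=[6] mem=[0,0,0,0]
After op 2 (pop): stack=[empty] mem=[0,0,0,0]
After op 3 (push 5): stack=[5] mem=[0,0,0,0]
After op 4 (push 9): stack=[5,9] mem=[0,0,0,0]
After op 5 (dup): stack=[5,9,9] mem=[0,0,0,0]
After op 6 (STO M0): stack=[5,9] mem=[9,0,0,0]
After op 7 (RCL M0): stack=[5,9,9] mem=[9,0,0,0]
After op 8 (pop): stack=[5,9] mem=[9,0,0,0]
After op 9 (swap): stack=[9,5] mem=[9,0,0,0]
After op 10 (pop): stack=[9] mem=[9,0,0,0]
After op 11 (push 8): stack=[9,8] mem=[9,0,0,0]
After op 12 (+): stack=[17] mem=[9,0,0,0]
After op 13 (dup): stack=[17,17] mem=[9,0,0,0]
After op 14 (/): stack=[1] mem=[9,0,0,0]
After op 15 (dup): stack=[1,1] mem=[9,0,0,0]
After op 16 (STO M1): stack=[1] mem=[9,1,0,0]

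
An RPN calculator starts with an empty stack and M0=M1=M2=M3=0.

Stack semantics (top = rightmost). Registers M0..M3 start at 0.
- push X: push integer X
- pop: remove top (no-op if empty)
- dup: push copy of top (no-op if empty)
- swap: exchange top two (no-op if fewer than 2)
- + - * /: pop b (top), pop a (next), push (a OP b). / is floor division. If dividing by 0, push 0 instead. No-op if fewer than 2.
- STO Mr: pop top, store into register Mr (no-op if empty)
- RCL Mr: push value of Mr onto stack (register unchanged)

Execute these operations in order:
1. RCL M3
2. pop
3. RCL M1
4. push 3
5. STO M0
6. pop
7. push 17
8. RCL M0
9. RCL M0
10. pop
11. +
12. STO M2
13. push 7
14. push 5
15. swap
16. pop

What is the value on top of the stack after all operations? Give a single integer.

Answer: 5

Derivation:
After op 1 (RCL M3): stack=[0] mem=[0,0,0,0]
After op 2 (pop): stack=[empty] mem=[0,0,0,0]
After op 3 (RCL M1): stack=[0] mem=[0,0,0,0]
After op 4 (push 3): stack=[0,3] mem=[0,0,0,0]
After op 5 (STO M0): stack=[0] mem=[3,0,0,0]
After op 6 (pop): stack=[empty] mem=[3,0,0,0]
After op 7 (push 17): stack=[17] mem=[3,0,0,0]
After op 8 (RCL M0): stack=[17,3] mem=[3,0,0,0]
After op 9 (RCL M0): stack=[17,3,3] mem=[3,0,0,0]
After op 10 (pop): stack=[17,3] mem=[3,0,0,0]
After op 11 (+): stack=[20] mem=[3,0,0,0]
After op 12 (STO M2): stack=[empty] mem=[3,0,20,0]
After op 13 (push 7): stack=[7] mem=[3,0,20,0]
After op 14 (push 5): stack=[7,5] mem=[3,0,20,0]
After op 15 (swap): stack=[5,7] mem=[3,0,20,0]
After op 16 (pop): stack=[5] mem=[3,0,20,0]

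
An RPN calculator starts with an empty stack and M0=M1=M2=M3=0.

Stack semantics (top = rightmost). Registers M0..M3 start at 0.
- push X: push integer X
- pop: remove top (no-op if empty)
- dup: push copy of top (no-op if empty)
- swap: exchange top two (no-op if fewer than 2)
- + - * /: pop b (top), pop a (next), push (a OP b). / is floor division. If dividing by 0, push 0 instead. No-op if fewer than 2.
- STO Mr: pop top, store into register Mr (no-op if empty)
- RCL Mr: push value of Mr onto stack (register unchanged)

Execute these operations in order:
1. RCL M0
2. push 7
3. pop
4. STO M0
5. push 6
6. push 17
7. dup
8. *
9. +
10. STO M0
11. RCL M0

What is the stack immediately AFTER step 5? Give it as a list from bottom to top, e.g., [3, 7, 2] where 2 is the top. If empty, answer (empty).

After op 1 (RCL M0): stack=[0] mem=[0,0,0,0]
After op 2 (push 7): stack=[0,7] mem=[0,0,0,0]
After op 3 (pop): stack=[0] mem=[0,0,0,0]
After op 4 (STO M0): stack=[empty] mem=[0,0,0,0]
After op 5 (push 6): stack=[6] mem=[0,0,0,0]

[6]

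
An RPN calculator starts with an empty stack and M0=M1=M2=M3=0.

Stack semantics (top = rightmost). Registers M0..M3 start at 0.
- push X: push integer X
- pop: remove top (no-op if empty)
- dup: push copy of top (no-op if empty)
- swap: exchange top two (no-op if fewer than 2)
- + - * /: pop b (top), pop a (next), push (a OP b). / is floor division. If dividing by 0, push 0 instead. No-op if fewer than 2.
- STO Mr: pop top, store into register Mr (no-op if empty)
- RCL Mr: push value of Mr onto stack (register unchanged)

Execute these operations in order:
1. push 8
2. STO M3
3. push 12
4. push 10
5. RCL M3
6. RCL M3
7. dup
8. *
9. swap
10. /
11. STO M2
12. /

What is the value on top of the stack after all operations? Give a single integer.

Answer: 1

Derivation:
After op 1 (push 8): stack=[8] mem=[0,0,0,0]
After op 2 (STO M3): stack=[empty] mem=[0,0,0,8]
After op 3 (push 12): stack=[12] mem=[0,0,0,8]
After op 4 (push 10): stack=[12,10] mem=[0,0,0,8]
After op 5 (RCL M3): stack=[12,10,8] mem=[0,0,0,8]
After op 6 (RCL M3): stack=[12,10,8,8] mem=[0,0,0,8]
After op 7 (dup): stack=[12,10,8,8,8] mem=[0,0,0,8]
After op 8 (*): stack=[12,10,8,64] mem=[0,0,0,8]
After op 9 (swap): stack=[12,10,64,8] mem=[0,0,0,8]
After op 10 (/): stack=[12,10,8] mem=[0,0,0,8]
After op 11 (STO M2): stack=[12,10] mem=[0,0,8,8]
After op 12 (/): stack=[1] mem=[0,0,8,8]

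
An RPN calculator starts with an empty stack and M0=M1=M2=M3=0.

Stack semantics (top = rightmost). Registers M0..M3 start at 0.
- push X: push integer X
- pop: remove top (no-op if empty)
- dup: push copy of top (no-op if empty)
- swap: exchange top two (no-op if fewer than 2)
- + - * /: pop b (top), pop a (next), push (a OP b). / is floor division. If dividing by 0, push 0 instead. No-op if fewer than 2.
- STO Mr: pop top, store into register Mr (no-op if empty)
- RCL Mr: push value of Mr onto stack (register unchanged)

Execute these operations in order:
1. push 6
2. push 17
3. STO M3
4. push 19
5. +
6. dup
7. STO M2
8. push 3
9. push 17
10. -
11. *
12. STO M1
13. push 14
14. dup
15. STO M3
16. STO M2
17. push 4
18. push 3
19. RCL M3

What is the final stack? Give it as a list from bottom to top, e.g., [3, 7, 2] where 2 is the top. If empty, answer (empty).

Answer: [4, 3, 14]

Derivation:
After op 1 (push 6): stack=[6] mem=[0,0,0,0]
After op 2 (push 17): stack=[6,17] mem=[0,0,0,0]
After op 3 (STO M3): stack=[6] mem=[0,0,0,17]
After op 4 (push 19): stack=[6,19] mem=[0,0,0,17]
After op 5 (+): stack=[25] mem=[0,0,0,17]
After op 6 (dup): stack=[25,25] mem=[0,0,0,17]
After op 7 (STO M2): stack=[25] mem=[0,0,25,17]
After op 8 (push 3): stack=[25,3] mem=[0,0,25,17]
After op 9 (push 17): stack=[25,3,17] mem=[0,0,25,17]
After op 10 (-): stack=[25,-14] mem=[0,0,25,17]
After op 11 (*): stack=[-350] mem=[0,0,25,17]
After op 12 (STO M1): stack=[empty] mem=[0,-350,25,17]
After op 13 (push 14): stack=[14] mem=[0,-350,25,17]
After op 14 (dup): stack=[14,14] mem=[0,-350,25,17]
After op 15 (STO M3): stack=[14] mem=[0,-350,25,14]
After op 16 (STO M2): stack=[empty] mem=[0,-350,14,14]
After op 17 (push 4): stack=[4] mem=[0,-350,14,14]
After op 18 (push 3): stack=[4,3] mem=[0,-350,14,14]
After op 19 (RCL M3): stack=[4,3,14] mem=[0,-350,14,14]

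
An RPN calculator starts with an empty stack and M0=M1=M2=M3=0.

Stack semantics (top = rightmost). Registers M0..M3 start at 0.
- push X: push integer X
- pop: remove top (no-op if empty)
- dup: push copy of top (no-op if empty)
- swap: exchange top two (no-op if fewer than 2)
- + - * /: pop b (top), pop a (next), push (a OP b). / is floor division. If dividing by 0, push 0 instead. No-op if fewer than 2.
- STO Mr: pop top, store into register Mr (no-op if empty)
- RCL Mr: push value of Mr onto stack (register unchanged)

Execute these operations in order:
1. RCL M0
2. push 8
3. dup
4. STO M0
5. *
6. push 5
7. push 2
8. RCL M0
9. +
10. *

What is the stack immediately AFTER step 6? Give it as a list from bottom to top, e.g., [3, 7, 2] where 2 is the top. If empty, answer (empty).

After op 1 (RCL M0): stack=[0] mem=[0,0,0,0]
After op 2 (push 8): stack=[0,8] mem=[0,0,0,0]
After op 3 (dup): stack=[0,8,8] mem=[0,0,0,0]
After op 4 (STO M0): stack=[0,8] mem=[8,0,0,0]
After op 5 (*): stack=[0] mem=[8,0,0,0]
After op 6 (push 5): stack=[0,5] mem=[8,0,0,0]

[0, 5]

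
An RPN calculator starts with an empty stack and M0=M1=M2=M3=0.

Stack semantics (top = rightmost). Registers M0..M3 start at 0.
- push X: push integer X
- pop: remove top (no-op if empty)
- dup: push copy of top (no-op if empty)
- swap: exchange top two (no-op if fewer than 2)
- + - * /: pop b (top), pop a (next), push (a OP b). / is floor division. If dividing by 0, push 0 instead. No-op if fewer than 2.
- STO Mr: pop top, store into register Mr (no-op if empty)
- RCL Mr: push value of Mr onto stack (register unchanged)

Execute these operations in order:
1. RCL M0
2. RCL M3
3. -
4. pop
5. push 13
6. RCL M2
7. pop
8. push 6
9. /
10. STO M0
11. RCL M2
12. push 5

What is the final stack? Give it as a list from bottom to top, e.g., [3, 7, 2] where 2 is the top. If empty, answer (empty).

Answer: [0, 5]

Derivation:
After op 1 (RCL M0): stack=[0] mem=[0,0,0,0]
After op 2 (RCL M3): stack=[0,0] mem=[0,0,0,0]
After op 3 (-): stack=[0] mem=[0,0,0,0]
After op 4 (pop): stack=[empty] mem=[0,0,0,0]
After op 5 (push 13): stack=[13] mem=[0,0,0,0]
After op 6 (RCL M2): stack=[13,0] mem=[0,0,0,0]
After op 7 (pop): stack=[13] mem=[0,0,0,0]
After op 8 (push 6): stack=[13,6] mem=[0,0,0,0]
After op 9 (/): stack=[2] mem=[0,0,0,0]
After op 10 (STO M0): stack=[empty] mem=[2,0,0,0]
After op 11 (RCL M2): stack=[0] mem=[2,0,0,0]
After op 12 (push 5): stack=[0,5] mem=[2,0,0,0]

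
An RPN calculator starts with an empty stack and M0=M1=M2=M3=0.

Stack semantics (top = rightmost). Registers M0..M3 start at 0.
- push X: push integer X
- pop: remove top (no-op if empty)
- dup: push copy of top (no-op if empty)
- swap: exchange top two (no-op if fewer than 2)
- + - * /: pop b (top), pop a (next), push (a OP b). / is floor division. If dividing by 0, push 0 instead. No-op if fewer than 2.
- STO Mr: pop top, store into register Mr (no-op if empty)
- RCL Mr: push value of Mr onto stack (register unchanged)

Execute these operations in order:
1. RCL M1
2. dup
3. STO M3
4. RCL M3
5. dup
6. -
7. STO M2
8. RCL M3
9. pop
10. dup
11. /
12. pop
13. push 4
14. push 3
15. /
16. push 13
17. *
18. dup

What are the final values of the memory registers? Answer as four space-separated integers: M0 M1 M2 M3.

Answer: 0 0 0 0

Derivation:
After op 1 (RCL M1): stack=[0] mem=[0,0,0,0]
After op 2 (dup): stack=[0,0] mem=[0,0,0,0]
After op 3 (STO M3): stack=[0] mem=[0,0,0,0]
After op 4 (RCL M3): stack=[0,0] mem=[0,0,0,0]
After op 5 (dup): stack=[0,0,0] mem=[0,0,0,0]
After op 6 (-): stack=[0,0] mem=[0,0,0,0]
After op 7 (STO M2): stack=[0] mem=[0,0,0,0]
After op 8 (RCL M3): stack=[0,0] mem=[0,0,0,0]
After op 9 (pop): stack=[0] mem=[0,0,0,0]
After op 10 (dup): stack=[0,0] mem=[0,0,0,0]
After op 11 (/): stack=[0] mem=[0,0,0,0]
After op 12 (pop): stack=[empty] mem=[0,0,0,0]
After op 13 (push 4): stack=[4] mem=[0,0,0,0]
After op 14 (push 3): stack=[4,3] mem=[0,0,0,0]
After op 15 (/): stack=[1] mem=[0,0,0,0]
After op 16 (push 13): stack=[1,13] mem=[0,0,0,0]
After op 17 (*): stack=[13] mem=[0,0,0,0]
After op 18 (dup): stack=[13,13] mem=[0,0,0,0]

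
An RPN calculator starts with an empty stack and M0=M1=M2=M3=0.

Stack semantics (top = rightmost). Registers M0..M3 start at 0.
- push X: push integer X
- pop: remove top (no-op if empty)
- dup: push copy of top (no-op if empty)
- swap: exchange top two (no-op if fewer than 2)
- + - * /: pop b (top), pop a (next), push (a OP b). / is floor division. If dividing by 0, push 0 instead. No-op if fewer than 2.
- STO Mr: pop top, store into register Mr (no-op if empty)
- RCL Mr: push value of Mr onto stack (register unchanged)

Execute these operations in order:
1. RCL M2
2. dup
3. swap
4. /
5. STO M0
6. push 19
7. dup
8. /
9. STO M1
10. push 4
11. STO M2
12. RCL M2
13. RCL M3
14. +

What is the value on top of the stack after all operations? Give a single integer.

After op 1 (RCL M2): stack=[0] mem=[0,0,0,0]
After op 2 (dup): stack=[0,0] mem=[0,0,0,0]
After op 3 (swap): stack=[0,0] mem=[0,0,0,0]
After op 4 (/): stack=[0] mem=[0,0,0,0]
After op 5 (STO M0): stack=[empty] mem=[0,0,0,0]
After op 6 (push 19): stack=[19] mem=[0,0,0,0]
After op 7 (dup): stack=[19,19] mem=[0,0,0,0]
After op 8 (/): stack=[1] mem=[0,0,0,0]
After op 9 (STO M1): stack=[empty] mem=[0,1,0,0]
After op 10 (push 4): stack=[4] mem=[0,1,0,0]
After op 11 (STO M2): stack=[empty] mem=[0,1,4,0]
After op 12 (RCL M2): stack=[4] mem=[0,1,4,0]
After op 13 (RCL M3): stack=[4,0] mem=[0,1,4,0]
After op 14 (+): stack=[4] mem=[0,1,4,0]

Answer: 4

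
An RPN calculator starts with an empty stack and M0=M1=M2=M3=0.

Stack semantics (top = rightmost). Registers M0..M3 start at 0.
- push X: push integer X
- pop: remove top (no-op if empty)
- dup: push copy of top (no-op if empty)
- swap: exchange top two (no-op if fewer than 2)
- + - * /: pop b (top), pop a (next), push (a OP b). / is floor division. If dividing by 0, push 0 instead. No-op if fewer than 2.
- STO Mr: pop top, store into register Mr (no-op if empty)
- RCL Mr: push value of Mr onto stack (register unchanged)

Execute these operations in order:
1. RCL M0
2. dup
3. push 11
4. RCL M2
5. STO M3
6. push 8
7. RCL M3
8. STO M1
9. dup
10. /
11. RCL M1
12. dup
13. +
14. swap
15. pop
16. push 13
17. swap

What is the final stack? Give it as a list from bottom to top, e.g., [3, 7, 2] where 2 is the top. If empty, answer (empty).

Answer: [0, 0, 11, 13, 0]

Derivation:
After op 1 (RCL M0): stack=[0] mem=[0,0,0,0]
After op 2 (dup): stack=[0,0] mem=[0,0,0,0]
After op 3 (push 11): stack=[0,0,11] mem=[0,0,0,0]
After op 4 (RCL M2): stack=[0,0,11,0] mem=[0,0,0,0]
After op 5 (STO M3): stack=[0,0,11] mem=[0,0,0,0]
After op 6 (push 8): stack=[0,0,11,8] mem=[0,0,0,0]
After op 7 (RCL M3): stack=[0,0,11,8,0] mem=[0,0,0,0]
After op 8 (STO M1): stack=[0,0,11,8] mem=[0,0,0,0]
After op 9 (dup): stack=[0,0,11,8,8] mem=[0,0,0,0]
After op 10 (/): stack=[0,0,11,1] mem=[0,0,0,0]
After op 11 (RCL M1): stack=[0,0,11,1,0] mem=[0,0,0,0]
After op 12 (dup): stack=[0,0,11,1,0,0] mem=[0,0,0,0]
After op 13 (+): stack=[0,0,11,1,0] mem=[0,0,0,0]
After op 14 (swap): stack=[0,0,11,0,1] mem=[0,0,0,0]
After op 15 (pop): stack=[0,0,11,0] mem=[0,0,0,0]
After op 16 (push 13): stack=[0,0,11,0,13] mem=[0,0,0,0]
After op 17 (swap): stack=[0,0,11,13,0] mem=[0,0,0,0]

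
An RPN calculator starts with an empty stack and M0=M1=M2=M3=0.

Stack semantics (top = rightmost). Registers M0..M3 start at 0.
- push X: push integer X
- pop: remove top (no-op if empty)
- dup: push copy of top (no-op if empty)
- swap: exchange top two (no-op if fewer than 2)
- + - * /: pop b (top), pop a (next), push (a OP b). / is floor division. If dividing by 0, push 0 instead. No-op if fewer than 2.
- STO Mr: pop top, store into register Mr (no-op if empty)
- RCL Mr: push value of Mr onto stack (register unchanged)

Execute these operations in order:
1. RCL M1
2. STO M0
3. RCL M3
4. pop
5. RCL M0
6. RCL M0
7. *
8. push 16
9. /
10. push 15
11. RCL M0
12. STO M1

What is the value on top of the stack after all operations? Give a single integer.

Answer: 15

Derivation:
After op 1 (RCL M1): stack=[0] mem=[0,0,0,0]
After op 2 (STO M0): stack=[empty] mem=[0,0,0,0]
After op 3 (RCL M3): stack=[0] mem=[0,0,0,0]
After op 4 (pop): stack=[empty] mem=[0,0,0,0]
After op 5 (RCL M0): stack=[0] mem=[0,0,0,0]
After op 6 (RCL M0): stack=[0,0] mem=[0,0,0,0]
After op 7 (*): stack=[0] mem=[0,0,0,0]
After op 8 (push 16): stack=[0,16] mem=[0,0,0,0]
After op 9 (/): stack=[0] mem=[0,0,0,0]
After op 10 (push 15): stack=[0,15] mem=[0,0,0,0]
After op 11 (RCL M0): stack=[0,15,0] mem=[0,0,0,0]
After op 12 (STO M1): stack=[0,15] mem=[0,0,0,0]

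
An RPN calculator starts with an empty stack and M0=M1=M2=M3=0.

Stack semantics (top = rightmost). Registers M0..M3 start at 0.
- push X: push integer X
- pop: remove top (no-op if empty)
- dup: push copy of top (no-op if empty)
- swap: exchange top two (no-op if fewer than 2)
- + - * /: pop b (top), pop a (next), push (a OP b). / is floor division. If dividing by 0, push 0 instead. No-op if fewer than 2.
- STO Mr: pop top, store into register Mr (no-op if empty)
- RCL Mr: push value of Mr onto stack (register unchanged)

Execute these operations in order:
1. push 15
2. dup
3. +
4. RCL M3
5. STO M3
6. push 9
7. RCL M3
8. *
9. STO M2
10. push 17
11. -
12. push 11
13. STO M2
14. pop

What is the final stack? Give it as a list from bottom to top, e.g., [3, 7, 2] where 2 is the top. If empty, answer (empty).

After op 1 (push 15): stack=[15] mem=[0,0,0,0]
After op 2 (dup): stack=[15,15] mem=[0,0,0,0]
After op 3 (+): stack=[30] mem=[0,0,0,0]
After op 4 (RCL M3): stack=[30,0] mem=[0,0,0,0]
After op 5 (STO M3): stack=[30] mem=[0,0,0,0]
After op 6 (push 9): stack=[30,9] mem=[0,0,0,0]
After op 7 (RCL M3): stack=[30,9,0] mem=[0,0,0,0]
After op 8 (*): stack=[30,0] mem=[0,0,0,0]
After op 9 (STO M2): stack=[30] mem=[0,0,0,0]
After op 10 (push 17): stack=[30,17] mem=[0,0,0,0]
After op 11 (-): stack=[13] mem=[0,0,0,0]
After op 12 (push 11): stack=[13,11] mem=[0,0,0,0]
After op 13 (STO M2): stack=[13] mem=[0,0,11,0]
After op 14 (pop): stack=[empty] mem=[0,0,11,0]

Answer: (empty)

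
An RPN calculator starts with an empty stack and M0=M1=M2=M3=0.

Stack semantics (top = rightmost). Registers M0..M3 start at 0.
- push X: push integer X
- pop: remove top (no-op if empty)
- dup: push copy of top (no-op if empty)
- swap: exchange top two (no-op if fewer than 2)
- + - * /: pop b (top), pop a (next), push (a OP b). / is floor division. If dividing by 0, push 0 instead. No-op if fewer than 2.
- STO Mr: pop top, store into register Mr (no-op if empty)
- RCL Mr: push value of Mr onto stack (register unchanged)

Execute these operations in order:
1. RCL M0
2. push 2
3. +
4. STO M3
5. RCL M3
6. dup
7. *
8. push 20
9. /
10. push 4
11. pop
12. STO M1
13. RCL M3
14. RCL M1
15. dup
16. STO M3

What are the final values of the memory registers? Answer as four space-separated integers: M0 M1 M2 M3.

After op 1 (RCL M0): stack=[0] mem=[0,0,0,0]
After op 2 (push 2): stack=[0,2] mem=[0,0,0,0]
After op 3 (+): stack=[2] mem=[0,0,0,0]
After op 4 (STO M3): stack=[empty] mem=[0,0,0,2]
After op 5 (RCL M3): stack=[2] mem=[0,0,0,2]
After op 6 (dup): stack=[2,2] mem=[0,0,0,2]
After op 7 (*): stack=[4] mem=[0,0,0,2]
After op 8 (push 20): stack=[4,20] mem=[0,0,0,2]
After op 9 (/): stack=[0] mem=[0,0,0,2]
After op 10 (push 4): stack=[0,4] mem=[0,0,0,2]
After op 11 (pop): stack=[0] mem=[0,0,0,2]
After op 12 (STO M1): stack=[empty] mem=[0,0,0,2]
After op 13 (RCL M3): stack=[2] mem=[0,0,0,2]
After op 14 (RCL M1): stack=[2,0] mem=[0,0,0,2]
After op 15 (dup): stack=[2,0,0] mem=[0,0,0,2]
After op 16 (STO M3): stack=[2,0] mem=[0,0,0,0]

Answer: 0 0 0 0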